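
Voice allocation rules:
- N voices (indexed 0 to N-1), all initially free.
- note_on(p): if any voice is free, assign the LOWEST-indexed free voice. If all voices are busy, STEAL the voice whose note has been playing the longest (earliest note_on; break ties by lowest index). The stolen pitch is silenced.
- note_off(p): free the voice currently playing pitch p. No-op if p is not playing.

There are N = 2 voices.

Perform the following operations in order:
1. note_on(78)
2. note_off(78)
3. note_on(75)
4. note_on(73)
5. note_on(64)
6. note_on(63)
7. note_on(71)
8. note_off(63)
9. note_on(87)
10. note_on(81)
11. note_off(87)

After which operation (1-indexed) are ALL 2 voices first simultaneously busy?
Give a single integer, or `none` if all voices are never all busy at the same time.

Answer: 4

Derivation:
Op 1: note_on(78): voice 0 is free -> assigned | voices=[78 -]
Op 2: note_off(78): free voice 0 | voices=[- -]
Op 3: note_on(75): voice 0 is free -> assigned | voices=[75 -]
Op 4: note_on(73): voice 1 is free -> assigned | voices=[75 73]
Op 5: note_on(64): all voices busy, STEAL voice 0 (pitch 75, oldest) -> assign | voices=[64 73]
Op 6: note_on(63): all voices busy, STEAL voice 1 (pitch 73, oldest) -> assign | voices=[64 63]
Op 7: note_on(71): all voices busy, STEAL voice 0 (pitch 64, oldest) -> assign | voices=[71 63]
Op 8: note_off(63): free voice 1 | voices=[71 -]
Op 9: note_on(87): voice 1 is free -> assigned | voices=[71 87]
Op 10: note_on(81): all voices busy, STEAL voice 0 (pitch 71, oldest) -> assign | voices=[81 87]
Op 11: note_off(87): free voice 1 | voices=[81 -]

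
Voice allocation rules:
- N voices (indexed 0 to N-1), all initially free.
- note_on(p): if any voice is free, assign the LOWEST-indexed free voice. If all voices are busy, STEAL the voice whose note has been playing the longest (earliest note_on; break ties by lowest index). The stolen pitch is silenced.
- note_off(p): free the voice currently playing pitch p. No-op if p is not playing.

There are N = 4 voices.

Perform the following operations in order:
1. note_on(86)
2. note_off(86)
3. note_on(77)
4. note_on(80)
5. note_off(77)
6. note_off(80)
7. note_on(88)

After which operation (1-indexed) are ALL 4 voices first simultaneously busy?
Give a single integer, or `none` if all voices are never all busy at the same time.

Op 1: note_on(86): voice 0 is free -> assigned | voices=[86 - - -]
Op 2: note_off(86): free voice 0 | voices=[- - - -]
Op 3: note_on(77): voice 0 is free -> assigned | voices=[77 - - -]
Op 4: note_on(80): voice 1 is free -> assigned | voices=[77 80 - -]
Op 5: note_off(77): free voice 0 | voices=[- 80 - -]
Op 6: note_off(80): free voice 1 | voices=[- - - -]
Op 7: note_on(88): voice 0 is free -> assigned | voices=[88 - - -]

Answer: none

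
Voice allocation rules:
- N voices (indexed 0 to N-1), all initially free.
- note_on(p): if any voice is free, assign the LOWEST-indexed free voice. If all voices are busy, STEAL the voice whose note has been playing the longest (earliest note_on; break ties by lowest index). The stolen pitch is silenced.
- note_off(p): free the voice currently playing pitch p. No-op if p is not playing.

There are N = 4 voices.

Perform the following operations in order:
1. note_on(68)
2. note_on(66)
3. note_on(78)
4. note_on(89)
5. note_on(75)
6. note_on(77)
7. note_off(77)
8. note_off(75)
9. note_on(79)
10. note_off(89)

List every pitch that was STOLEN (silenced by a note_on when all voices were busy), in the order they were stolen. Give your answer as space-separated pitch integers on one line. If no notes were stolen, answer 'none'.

Op 1: note_on(68): voice 0 is free -> assigned | voices=[68 - - -]
Op 2: note_on(66): voice 1 is free -> assigned | voices=[68 66 - -]
Op 3: note_on(78): voice 2 is free -> assigned | voices=[68 66 78 -]
Op 4: note_on(89): voice 3 is free -> assigned | voices=[68 66 78 89]
Op 5: note_on(75): all voices busy, STEAL voice 0 (pitch 68, oldest) -> assign | voices=[75 66 78 89]
Op 6: note_on(77): all voices busy, STEAL voice 1 (pitch 66, oldest) -> assign | voices=[75 77 78 89]
Op 7: note_off(77): free voice 1 | voices=[75 - 78 89]
Op 8: note_off(75): free voice 0 | voices=[- - 78 89]
Op 9: note_on(79): voice 0 is free -> assigned | voices=[79 - 78 89]
Op 10: note_off(89): free voice 3 | voices=[79 - 78 -]

Answer: 68 66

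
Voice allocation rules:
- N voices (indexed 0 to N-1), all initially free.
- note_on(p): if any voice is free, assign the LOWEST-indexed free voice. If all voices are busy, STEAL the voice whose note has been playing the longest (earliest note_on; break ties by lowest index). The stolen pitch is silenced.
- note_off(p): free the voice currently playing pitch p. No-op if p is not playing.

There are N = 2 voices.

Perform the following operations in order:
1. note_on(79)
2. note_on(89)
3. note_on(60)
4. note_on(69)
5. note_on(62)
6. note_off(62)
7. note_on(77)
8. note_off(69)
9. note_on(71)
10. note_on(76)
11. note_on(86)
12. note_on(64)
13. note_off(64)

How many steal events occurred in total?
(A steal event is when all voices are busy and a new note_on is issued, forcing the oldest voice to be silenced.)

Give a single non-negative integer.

Answer: 6

Derivation:
Op 1: note_on(79): voice 0 is free -> assigned | voices=[79 -]
Op 2: note_on(89): voice 1 is free -> assigned | voices=[79 89]
Op 3: note_on(60): all voices busy, STEAL voice 0 (pitch 79, oldest) -> assign | voices=[60 89]
Op 4: note_on(69): all voices busy, STEAL voice 1 (pitch 89, oldest) -> assign | voices=[60 69]
Op 5: note_on(62): all voices busy, STEAL voice 0 (pitch 60, oldest) -> assign | voices=[62 69]
Op 6: note_off(62): free voice 0 | voices=[- 69]
Op 7: note_on(77): voice 0 is free -> assigned | voices=[77 69]
Op 8: note_off(69): free voice 1 | voices=[77 -]
Op 9: note_on(71): voice 1 is free -> assigned | voices=[77 71]
Op 10: note_on(76): all voices busy, STEAL voice 0 (pitch 77, oldest) -> assign | voices=[76 71]
Op 11: note_on(86): all voices busy, STEAL voice 1 (pitch 71, oldest) -> assign | voices=[76 86]
Op 12: note_on(64): all voices busy, STEAL voice 0 (pitch 76, oldest) -> assign | voices=[64 86]
Op 13: note_off(64): free voice 0 | voices=[- 86]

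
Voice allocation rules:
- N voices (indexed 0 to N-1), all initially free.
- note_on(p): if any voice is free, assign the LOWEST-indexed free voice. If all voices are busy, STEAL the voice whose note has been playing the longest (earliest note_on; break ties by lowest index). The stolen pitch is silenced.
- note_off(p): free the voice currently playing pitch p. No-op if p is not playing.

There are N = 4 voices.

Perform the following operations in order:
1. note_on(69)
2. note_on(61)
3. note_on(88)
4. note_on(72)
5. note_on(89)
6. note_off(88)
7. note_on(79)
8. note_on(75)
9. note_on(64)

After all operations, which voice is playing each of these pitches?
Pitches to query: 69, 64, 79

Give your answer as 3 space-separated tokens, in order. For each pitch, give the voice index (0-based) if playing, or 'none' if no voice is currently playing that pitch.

Op 1: note_on(69): voice 0 is free -> assigned | voices=[69 - - -]
Op 2: note_on(61): voice 1 is free -> assigned | voices=[69 61 - -]
Op 3: note_on(88): voice 2 is free -> assigned | voices=[69 61 88 -]
Op 4: note_on(72): voice 3 is free -> assigned | voices=[69 61 88 72]
Op 5: note_on(89): all voices busy, STEAL voice 0 (pitch 69, oldest) -> assign | voices=[89 61 88 72]
Op 6: note_off(88): free voice 2 | voices=[89 61 - 72]
Op 7: note_on(79): voice 2 is free -> assigned | voices=[89 61 79 72]
Op 8: note_on(75): all voices busy, STEAL voice 1 (pitch 61, oldest) -> assign | voices=[89 75 79 72]
Op 9: note_on(64): all voices busy, STEAL voice 3 (pitch 72, oldest) -> assign | voices=[89 75 79 64]

Answer: none 3 2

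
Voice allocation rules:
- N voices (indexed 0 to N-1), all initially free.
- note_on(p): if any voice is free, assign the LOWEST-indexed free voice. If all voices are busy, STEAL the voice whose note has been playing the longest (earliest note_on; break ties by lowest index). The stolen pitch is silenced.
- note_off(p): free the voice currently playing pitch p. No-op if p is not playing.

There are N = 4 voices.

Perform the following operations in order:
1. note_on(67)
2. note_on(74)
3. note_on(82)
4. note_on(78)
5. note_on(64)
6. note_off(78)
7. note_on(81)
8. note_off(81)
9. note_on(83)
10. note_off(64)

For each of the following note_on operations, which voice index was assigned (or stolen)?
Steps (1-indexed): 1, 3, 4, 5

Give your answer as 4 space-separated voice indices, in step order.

Op 1: note_on(67): voice 0 is free -> assigned | voices=[67 - - -]
Op 2: note_on(74): voice 1 is free -> assigned | voices=[67 74 - -]
Op 3: note_on(82): voice 2 is free -> assigned | voices=[67 74 82 -]
Op 4: note_on(78): voice 3 is free -> assigned | voices=[67 74 82 78]
Op 5: note_on(64): all voices busy, STEAL voice 0 (pitch 67, oldest) -> assign | voices=[64 74 82 78]
Op 6: note_off(78): free voice 3 | voices=[64 74 82 -]
Op 7: note_on(81): voice 3 is free -> assigned | voices=[64 74 82 81]
Op 8: note_off(81): free voice 3 | voices=[64 74 82 -]
Op 9: note_on(83): voice 3 is free -> assigned | voices=[64 74 82 83]
Op 10: note_off(64): free voice 0 | voices=[- 74 82 83]

Answer: 0 2 3 0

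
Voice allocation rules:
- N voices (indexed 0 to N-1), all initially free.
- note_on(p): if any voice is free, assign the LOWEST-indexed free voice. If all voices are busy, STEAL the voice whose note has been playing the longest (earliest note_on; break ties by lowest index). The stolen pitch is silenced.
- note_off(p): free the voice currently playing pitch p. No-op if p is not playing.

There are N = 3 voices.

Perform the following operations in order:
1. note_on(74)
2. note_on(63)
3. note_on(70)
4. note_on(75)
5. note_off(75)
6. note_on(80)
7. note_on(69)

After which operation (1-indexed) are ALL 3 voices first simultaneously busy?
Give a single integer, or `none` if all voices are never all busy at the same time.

Answer: 3

Derivation:
Op 1: note_on(74): voice 0 is free -> assigned | voices=[74 - -]
Op 2: note_on(63): voice 1 is free -> assigned | voices=[74 63 -]
Op 3: note_on(70): voice 2 is free -> assigned | voices=[74 63 70]
Op 4: note_on(75): all voices busy, STEAL voice 0 (pitch 74, oldest) -> assign | voices=[75 63 70]
Op 5: note_off(75): free voice 0 | voices=[- 63 70]
Op 6: note_on(80): voice 0 is free -> assigned | voices=[80 63 70]
Op 7: note_on(69): all voices busy, STEAL voice 1 (pitch 63, oldest) -> assign | voices=[80 69 70]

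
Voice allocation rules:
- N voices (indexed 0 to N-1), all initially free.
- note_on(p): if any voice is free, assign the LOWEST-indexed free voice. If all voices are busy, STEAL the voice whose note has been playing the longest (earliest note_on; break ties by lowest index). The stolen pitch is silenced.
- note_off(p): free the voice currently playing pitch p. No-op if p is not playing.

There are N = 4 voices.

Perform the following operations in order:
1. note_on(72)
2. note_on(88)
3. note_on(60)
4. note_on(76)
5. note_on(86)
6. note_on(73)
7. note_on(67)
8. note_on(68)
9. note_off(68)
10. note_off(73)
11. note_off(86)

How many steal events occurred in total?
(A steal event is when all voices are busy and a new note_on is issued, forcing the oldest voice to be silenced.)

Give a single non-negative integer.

Op 1: note_on(72): voice 0 is free -> assigned | voices=[72 - - -]
Op 2: note_on(88): voice 1 is free -> assigned | voices=[72 88 - -]
Op 3: note_on(60): voice 2 is free -> assigned | voices=[72 88 60 -]
Op 4: note_on(76): voice 3 is free -> assigned | voices=[72 88 60 76]
Op 5: note_on(86): all voices busy, STEAL voice 0 (pitch 72, oldest) -> assign | voices=[86 88 60 76]
Op 6: note_on(73): all voices busy, STEAL voice 1 (pitch 88, oldest) -> assign | voices=[86 73 60 76]
Op 7: note_on(67): all voices busy, STEAL voice 2 (pitch 60, oldest) -> assign | voices=[86 73 67 76]
Op 8: note_on(68): all voices busy, STEAL voice 3 (pitch 76, oldest) -> assign | voices=[86 73 67 68]
Op 9: note_off(68): free voice 3 | voices=[86 73 67 -]
Op 10: note_off(73): free voice 1 | voices=[86 - 67 -]
Op 11: note_off(86): free voice 0 | voices=[- - 67 -]

Answer: 4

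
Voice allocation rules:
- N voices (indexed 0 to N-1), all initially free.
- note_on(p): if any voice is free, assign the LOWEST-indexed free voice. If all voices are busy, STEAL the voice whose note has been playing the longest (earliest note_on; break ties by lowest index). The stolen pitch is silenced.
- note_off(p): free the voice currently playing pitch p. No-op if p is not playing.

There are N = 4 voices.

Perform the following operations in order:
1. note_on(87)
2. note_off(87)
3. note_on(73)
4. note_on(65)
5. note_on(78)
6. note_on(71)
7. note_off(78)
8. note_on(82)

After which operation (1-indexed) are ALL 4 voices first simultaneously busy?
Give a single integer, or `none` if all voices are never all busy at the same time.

Answer: 6

Derivation:
Op 1: note_on(87): voice 0 is free -> assigned | voices=[87 - - -]
Op 2: note_off(87): free voice 0 | voices=[- - - -]
Op 3: note_on(73): voice 0 is free -> assigned | voices=[73 - - -]
Op 4: note_on(65): voice 1 is free -> assigned | voices=[73 65 - -]
Op 5: note_on(78): voice 2 is free -> assigned | voices=[73 65 78 -]
Op 6: note_on(71): voice 3 is free -> assigned | voices=[73 65 78 71]
Op 7: note_off(78): free voice 2 | voices=[73 65 - 71]
Op 8: note_on(82): voice 2 is free -> assigned | voices=[73 65 82 71]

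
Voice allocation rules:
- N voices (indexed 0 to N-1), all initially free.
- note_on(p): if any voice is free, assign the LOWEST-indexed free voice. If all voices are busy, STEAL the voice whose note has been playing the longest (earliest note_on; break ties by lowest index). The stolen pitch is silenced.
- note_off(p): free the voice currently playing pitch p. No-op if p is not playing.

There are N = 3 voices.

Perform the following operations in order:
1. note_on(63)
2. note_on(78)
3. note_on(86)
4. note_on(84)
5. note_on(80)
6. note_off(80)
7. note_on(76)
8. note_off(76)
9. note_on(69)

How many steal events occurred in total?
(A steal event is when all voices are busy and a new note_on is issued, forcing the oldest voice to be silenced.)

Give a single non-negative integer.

Op 1: note_on(63): voice 0 is free -> assigned | voices=[63 - -]
Op 2: note_on(78): voice 1 is free -> assigned | voices=[63 78 -]
Op 3: note_on(86): voice 2 is free -> assigned | voices=[63 78 86]
Op 4: note_on(84): all voices busy, STEAL voice 0 (pitch 63, oldest) -> assign | voices=[84 78 86]
Op 5: note_on(80): all voices busy, STEAL voice 1 (pitch 78, oldest) -> assign | voices=[84 80 86]
Op 6: note_off(80): free voice 1 | voices=[84 - 86]
Op 7: note_on(76): voice 1 is free -> assigned | voices=[84 76 86]
Op 8: note_off(76): free voice 1 | voices=[84 - 86]
Op 9: note_on(69): voice 1 is free -> assigned | voices=[84 69 86]

Answer: 2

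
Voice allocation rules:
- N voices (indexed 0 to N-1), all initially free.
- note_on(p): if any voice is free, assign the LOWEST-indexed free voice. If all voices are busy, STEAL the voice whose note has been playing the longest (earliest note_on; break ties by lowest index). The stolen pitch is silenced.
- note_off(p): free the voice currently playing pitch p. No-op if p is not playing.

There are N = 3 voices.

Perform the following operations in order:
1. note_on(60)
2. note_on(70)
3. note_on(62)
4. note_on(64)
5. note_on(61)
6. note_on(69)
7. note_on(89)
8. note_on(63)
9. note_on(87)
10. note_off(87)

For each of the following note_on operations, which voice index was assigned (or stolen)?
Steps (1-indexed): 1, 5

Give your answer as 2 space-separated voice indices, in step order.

Answer: 0 1

Derivation:
Op 1: note_on(60): voice 0 is free -> assigned | voices=[60 - -]
Op 2: note_on(70): voice 1 is free -> assigned | voices=[60 70 -]
Op 3: note_on(62): voice 2 is free -> assigned | voices=[60 70 62]
Op 4: note_on(64): all voices busy, STEAL voice 0 (pitch 60, oldest) -> assign | voices=[64 70 62]
Op 5: note_on(61): all voices busy, STEAL voice 1 (pitch 70, oldest) -> assign | voices=[64 61 62]
Op 6: note_on(69): all voices busy, STEAL voice 2 (pitch 62, oldest) -> assign | voices=[64 61 69]
Op 7: note_on(89): all voices busy, STEAL voice 0 (pitch 64, oldest) -> assign | voices=[89 61 69]
Op 8: note_on(63): all voices busy, STEAL voice 1 (pitch 61, oldest) -> assign | voices=[89 63 69]
Op 9: note_on(87): all voices busy, STEAL voice 2 (pitch 69, oldest) -> assign | voices=[89 63 87]
Op 10: note_off(87): free voice 2 | voices=[89 63 -]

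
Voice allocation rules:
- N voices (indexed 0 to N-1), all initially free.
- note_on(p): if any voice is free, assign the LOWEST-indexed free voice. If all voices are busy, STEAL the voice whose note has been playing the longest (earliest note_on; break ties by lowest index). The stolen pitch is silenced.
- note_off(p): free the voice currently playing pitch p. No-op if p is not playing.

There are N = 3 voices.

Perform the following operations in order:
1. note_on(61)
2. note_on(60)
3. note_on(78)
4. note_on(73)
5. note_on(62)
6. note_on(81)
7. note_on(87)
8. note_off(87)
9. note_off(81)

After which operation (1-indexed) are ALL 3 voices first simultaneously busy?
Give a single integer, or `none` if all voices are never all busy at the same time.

Op 1: note_on(61): voice 0 is free -> assigned | voices=[61 - -]
Op 2: note_on(60): voice 1 is free -> assigned | voices=[61 60 -]
Op 3: note_on(78): voice 2 is free -> assigned | voices=[61 60 78]
Op 4: note_on(73): all voices busy, STEAL voice 0 (pitch 61, oldest) -> assign | voices=[73 60 78]
Op 5: note_on(62): all voices busy, STEAL voice 1 (pitch 60, oldest) -> assign | voices=[73 62 78]
Op 6: note_on(81): all voices busy, STEAL voice 2 (pitch 78, oldest) -> assign | voices=[73 62 81]
Op 7: note_on(87): all voices busy, STEAL voice 0 (pitch 73, oldest) -> assign | voices=[87 62 81]
Op 8: note_off(87): free voice 0 | voices=[- 62 81]
Op 9: note_off(81): free voice 2 | voices=[- 62 -]

Answer: 3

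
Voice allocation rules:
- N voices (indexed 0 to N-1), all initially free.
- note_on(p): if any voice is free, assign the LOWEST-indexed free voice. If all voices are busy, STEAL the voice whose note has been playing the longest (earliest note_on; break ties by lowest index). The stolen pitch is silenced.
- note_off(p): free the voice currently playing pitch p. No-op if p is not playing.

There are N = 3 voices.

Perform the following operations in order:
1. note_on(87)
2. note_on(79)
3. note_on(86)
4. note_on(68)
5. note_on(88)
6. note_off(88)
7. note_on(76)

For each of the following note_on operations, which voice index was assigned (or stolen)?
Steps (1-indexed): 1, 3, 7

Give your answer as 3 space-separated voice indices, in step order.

Op 1: note_on(87): voice 0 is free -> assigned | voices=[87 - -]
Op 2: note_on(79): voice 1 is free -> assigned | voices=[87 79 -]
Op 3: note_on(86): voice 2 is free -> assigned | voices=[87 79 86]
Op 4: note_on(68): all voices busy, STEAL voice 0 (pitch 87, oldest) -> assign | voices=[68 79 86]
Op 5: note_on(88): all voices busy, STEAL voice 1 (pitch 79, oldest) -> assign | voices=[68 88 86]
Op 6: note_off(88): free voice 1 | voices=[68 - 86]
Op 7: note_on(76): voice 1 is free -> assigned | voices=[68 76 86]

Answer: 0 2 1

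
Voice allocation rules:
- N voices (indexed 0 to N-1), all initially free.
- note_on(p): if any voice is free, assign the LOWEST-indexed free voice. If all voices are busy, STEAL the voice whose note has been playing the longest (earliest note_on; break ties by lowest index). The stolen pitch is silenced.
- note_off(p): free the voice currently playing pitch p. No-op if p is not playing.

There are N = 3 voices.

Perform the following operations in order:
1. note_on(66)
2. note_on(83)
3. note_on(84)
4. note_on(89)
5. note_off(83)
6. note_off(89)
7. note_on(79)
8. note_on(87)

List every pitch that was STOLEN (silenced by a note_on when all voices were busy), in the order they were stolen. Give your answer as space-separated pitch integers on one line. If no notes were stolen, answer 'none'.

Answer: 66

Derivation:
Op 1: note_on(66): voice 0 is free -> assigned | voices=[66 - -]
Op 2: note_on(83): voice 1 is free -> assigned | voices=[66 83 -]
Op 3: note_on(84): voice 2 is free -> assigned | voices=[66 83 84]
Op 4: note_on(89): all voices busy, STEAL voice 0 (pitch 66, oldest) -> assign | voices=[89 83 84]
Op 5: note_off(83): free voice 1 | voices=[89 - 84]
Op 6: note_off(89): free voice 0 | voices=[- - 84]
Op 7: note_on(79): voice 0 is free -> assigned | voices=[79 - 84]
Op 8: note_on(87): voice 1 is free -> assigned | voices=[79 87 84]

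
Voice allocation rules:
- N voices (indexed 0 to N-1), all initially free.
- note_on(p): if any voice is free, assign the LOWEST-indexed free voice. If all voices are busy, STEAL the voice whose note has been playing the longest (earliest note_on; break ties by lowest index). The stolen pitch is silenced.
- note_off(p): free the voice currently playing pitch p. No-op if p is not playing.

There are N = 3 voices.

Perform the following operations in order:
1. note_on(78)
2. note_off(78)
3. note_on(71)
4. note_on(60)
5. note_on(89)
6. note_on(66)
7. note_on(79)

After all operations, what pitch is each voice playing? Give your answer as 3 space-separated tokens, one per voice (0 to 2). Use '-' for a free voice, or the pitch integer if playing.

Answer: 66 79 89

Derivation:
Op 1: note_on(78): voice 0 is free -> assigned | voices=[78 - -]
Op 2: note_off(78): free voice 0 | voices=[- - -]
Op 3: note_on(71): voice 0 is free -> assigned | voices=[71 - -]
Op 4: note_on(60): voice 1 is free -> assigned | voices=[71 60 -]
Op 5: note_on(89): voice 2 is free -> assigned | voices=[71 60 89]
Op 6: note_on(66): all voices busy, STEAL voice 0 (pitch 71, oldest) -> assign | voices=[66 60 89]
Op 7: note_on(79): all voices busy, STEAL voice 1 (pitch 60, oldest) -> assign | voices=[66 79 89]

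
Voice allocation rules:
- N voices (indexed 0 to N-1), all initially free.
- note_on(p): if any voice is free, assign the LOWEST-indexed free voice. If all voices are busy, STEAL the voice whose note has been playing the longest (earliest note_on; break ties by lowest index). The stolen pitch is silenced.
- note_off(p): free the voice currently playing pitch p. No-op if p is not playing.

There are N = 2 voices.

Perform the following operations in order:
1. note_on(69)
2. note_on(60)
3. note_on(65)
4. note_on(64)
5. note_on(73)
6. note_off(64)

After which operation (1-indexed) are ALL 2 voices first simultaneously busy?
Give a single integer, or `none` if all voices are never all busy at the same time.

Op 1: note_on(69): voice 0 is free -> assigned | voices=[69 -]
Op 2: note_on(60): voice 1 is free -> assigned | voices=[69 60]
Op 3: note_on(65): all voices busy, STEAL voice 0 (pitch 69, oldest) -> assign | voices=[65 60]
Op 4: note_on(64): all voices busy, STEAL voice 1 (pitch 60, oldest) -> assign | voices=[65 64]
Op 5: note_on(73): all voices busy, STEAL voice 0 (pitch 65, oldest) -> assign | voices=[73 64]
Op 6: note_off(64): free voice 1 | voices=[73 -]

Answer: 2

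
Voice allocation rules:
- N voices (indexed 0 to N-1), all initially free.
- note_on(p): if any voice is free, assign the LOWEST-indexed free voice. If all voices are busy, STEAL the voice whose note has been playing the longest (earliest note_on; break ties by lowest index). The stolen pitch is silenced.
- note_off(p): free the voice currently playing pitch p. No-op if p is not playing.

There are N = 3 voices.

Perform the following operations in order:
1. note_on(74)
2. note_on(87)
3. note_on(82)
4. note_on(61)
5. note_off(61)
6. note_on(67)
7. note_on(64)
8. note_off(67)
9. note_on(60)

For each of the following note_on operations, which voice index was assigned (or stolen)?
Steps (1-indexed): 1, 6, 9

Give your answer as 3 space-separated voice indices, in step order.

Op 1: note_on(74): voice 0 is free -> assigned | voices=[74 - -]
Op 2: note_on(87): voice 1 is free -> assigned | voices=[74 87 -]
Op 3: note_on(82): voice 2 is free -> assigned | voices=[74 87 82]
Op 4: note_on(61): all voices busy, STEAL voice 0 (pitch 74, oldest) -> assign | voices=[61 87 82]
Op 5: note_off(61): free voice 0 | voices=[- 87 82]
Op 6: note_on(67): voice 0 is free -> assigned | voices=[67 87 82]
Op 7: note_on(64): all voices busy, STEAL voice 1 (pitch 87, oldest) -> assign | voices=[67 64 82]
Op 8: note_off(67): free voice 0 | voices=[- 64 82]
Op 9: note_on(60): voice 0 is free -> assigned | voices=[60 64 82]

Answer: 0 0 0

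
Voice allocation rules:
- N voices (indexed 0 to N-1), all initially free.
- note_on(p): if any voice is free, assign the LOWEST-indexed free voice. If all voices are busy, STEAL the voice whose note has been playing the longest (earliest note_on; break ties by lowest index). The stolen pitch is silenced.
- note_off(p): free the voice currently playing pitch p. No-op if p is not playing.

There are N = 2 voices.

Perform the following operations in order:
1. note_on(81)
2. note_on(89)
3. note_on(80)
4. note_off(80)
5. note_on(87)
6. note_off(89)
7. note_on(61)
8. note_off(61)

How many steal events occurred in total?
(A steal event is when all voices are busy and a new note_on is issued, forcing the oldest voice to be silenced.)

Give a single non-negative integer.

Op 1: note_on(81): voice 0 is free -> assigned | voices=[81 -]
Op 2: note_on(89): voice 1 is free -> assigned | voices=[81 89]
Op 3: note_on(80): all voices busy, STEAL voice 0 (pitch 81, oldest) -> assign | voices=[80 89]
Op 4: note_off(80): free voice 0 | voices=[- 89]
Op 5: note_on(87): voice 0 is free -> assigned | voices=[87 89]
Op 6: note_off(89): free voice 1 | voices=[87 -]
Op 7: note_on(61): voice 1 is free -> assigned | voices=[87 61]
Op 8: note_off(61): free voice 1 | voices=[87 -]

Answer: 1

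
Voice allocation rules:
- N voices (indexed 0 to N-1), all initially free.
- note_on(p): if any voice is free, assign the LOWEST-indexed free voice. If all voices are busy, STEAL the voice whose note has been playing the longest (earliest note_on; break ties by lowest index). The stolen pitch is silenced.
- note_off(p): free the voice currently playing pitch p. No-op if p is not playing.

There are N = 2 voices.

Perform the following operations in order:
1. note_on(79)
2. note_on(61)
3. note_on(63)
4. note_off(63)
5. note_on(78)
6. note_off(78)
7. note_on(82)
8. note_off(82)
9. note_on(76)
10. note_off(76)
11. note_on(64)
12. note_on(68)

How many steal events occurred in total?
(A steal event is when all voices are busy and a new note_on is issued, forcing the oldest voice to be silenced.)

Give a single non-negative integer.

Op 1: note_on(79): voice 0 is free -> assigned | voices=[79 -]
Op 2: note_on(61): voice 1 is free -> assigned | voices=[79 61]
Op 3: note_on(63): all voices busy, STEAL voice 0 (pitch 79, oldest) -> assign | voices=[63 61]
Op 4: note_off(63): free voice 0 | voices=[- 61]
Op 5: note_on(78): voice 0 is free -> assigned | voices=[78 61]
Op 6: note_off(78): free voice 0 | voices=[- 61]
Op 7: note_on(82): voice 0 is free -> assigned | voices=[82 61]
Op 8: note_off(82): free voice 0 | voices=[- 61]
Op 9: note_on(76): voice 0 is free -> assigned | voices=[76 61]
Op 10: note_off(76): free voice 0 | voices=[- 61]
Op 11: note_on(64): voice 0 is free -> assigned | voices=[64 61]
Op 12: note_on(68): all voices busy, STEAL voice 1 (pitch 61, oldest) -> assign | voices=[64 68]

Answer: 2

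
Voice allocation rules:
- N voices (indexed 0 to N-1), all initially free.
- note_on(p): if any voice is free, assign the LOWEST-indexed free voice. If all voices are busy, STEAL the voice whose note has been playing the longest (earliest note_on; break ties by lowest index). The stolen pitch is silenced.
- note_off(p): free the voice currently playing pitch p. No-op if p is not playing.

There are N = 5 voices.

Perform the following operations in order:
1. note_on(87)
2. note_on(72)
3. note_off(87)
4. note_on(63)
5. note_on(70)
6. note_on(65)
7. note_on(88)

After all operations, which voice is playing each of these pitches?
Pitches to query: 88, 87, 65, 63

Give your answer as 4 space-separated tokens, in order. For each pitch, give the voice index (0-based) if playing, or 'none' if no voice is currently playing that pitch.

Op 1: note_on(87): voice 0 is free -> assigned | voices=[87 - - - -]
Op 2: note_on(72): voice 1 is free -> assigned | voices=[87 72 - - -]
Op 3: note_off(87): free voice 0 | voices=[- 72 - - -]
Op 4: note_on(63): voice 0 is free -> assigned | voices=[63 72 - - -]
Op 5: note_on(70): voice 2 is free -> assigned | voices=[63 72 70 - -]
Op 6: note_on(65): voice 3 is free -> assigned | voices=[63 72 70 65 -]
Op 7: note_on(88): voice 4 is free -> assigned | voices=[63 72 70 65 88]

Answer: 4 none 3 0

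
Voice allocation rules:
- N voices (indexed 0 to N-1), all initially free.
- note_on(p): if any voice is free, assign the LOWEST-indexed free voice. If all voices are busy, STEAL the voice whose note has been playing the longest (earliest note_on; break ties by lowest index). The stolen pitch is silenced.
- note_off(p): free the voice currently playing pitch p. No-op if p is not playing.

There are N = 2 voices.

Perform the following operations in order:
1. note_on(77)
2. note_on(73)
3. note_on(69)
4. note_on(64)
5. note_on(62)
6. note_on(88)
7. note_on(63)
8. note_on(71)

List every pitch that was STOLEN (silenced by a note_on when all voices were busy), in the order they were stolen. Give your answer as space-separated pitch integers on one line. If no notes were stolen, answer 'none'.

Op 1: note_on(77): voice 0 is free -> assigned | voices=[77 -]
Op 2: note_on(73): voice 1 is free -> assigned | voices=[77 73]
Op 3: note_on(69): all voices busy, STEAL voice 0 (pitch 77, oldest) -> assign | voices=[69 73]
Op 4: note_on(64): all voices busy, STEAL voice 1 (pitch 73, oldest) -> assign | voices=[69 64]
Op 5: note_on(62): all voices busy, STEAL voice 0 (pitch 69, oldest) -> assign | voices=[62 64]
Op 6: note_on(88): all voices busy, STEAL voice 1 (pitch 64, oldest) -> assign | voices=[62 88]
Op 7: note_on(63): all voices busy, STEAL voice 0 (pitch 62, oldest) -> assign | voices=[63 88]
Op 8: note_on(71): all voices busy, STEAL voice 1 (pitch 88, oldest) -> assign | voices=[63 71]

Answer: 77 73 69 64 62 88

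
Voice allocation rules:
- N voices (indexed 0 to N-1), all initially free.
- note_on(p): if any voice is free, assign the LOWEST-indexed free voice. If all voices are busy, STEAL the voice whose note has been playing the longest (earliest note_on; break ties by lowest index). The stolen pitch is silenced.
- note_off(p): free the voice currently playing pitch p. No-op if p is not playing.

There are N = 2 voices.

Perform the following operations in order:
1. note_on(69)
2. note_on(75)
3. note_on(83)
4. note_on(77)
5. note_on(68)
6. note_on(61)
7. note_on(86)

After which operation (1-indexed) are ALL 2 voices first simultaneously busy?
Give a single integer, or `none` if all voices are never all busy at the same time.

Answer: 2

Derivation:
Op 1: note_on(69): voice 0 is free -> assigned | voices=[69 -]
Op 2: note_on(75): voice 1 is free -> assigned | voices=[69 75]
Op 3: note_on(83): all voices busy, STEAL voice 0 (pitch 69, oldest) -> assign | voices=[83 75]
Op 4: note_on(77): all voices busy, STEAL voice 1 (pitch 75, oldest) -> assign | voices=[83 77]
Op 5: note_on(68): all voices busy, STEAL voice 0 (pitch 83, oldest) -> assign | voices=[68 77]
Op 6: note_on(61): all voices busy, STEAL voice 1 (pitch 77, oldest) -> assign | voices=[68 61]
Op 7: note_on(86): all voices busy, STEAL voice 0 (pitch 68, oldest) -> assign | voices=[86 61]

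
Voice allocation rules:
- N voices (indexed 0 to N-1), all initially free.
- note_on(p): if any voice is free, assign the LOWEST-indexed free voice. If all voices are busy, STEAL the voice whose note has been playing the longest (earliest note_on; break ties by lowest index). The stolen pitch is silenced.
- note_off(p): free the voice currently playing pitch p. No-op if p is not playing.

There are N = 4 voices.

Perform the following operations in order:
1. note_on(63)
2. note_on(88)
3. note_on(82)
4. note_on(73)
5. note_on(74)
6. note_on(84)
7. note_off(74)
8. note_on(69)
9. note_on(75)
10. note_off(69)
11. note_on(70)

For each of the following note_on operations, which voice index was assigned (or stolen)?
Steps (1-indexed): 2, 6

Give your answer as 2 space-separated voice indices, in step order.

Op 1: note_on(63): voice 0 is free -> assigned | voices=[63 - - -]
Op 2: note_on(88): voice 1 is free -> assigned | voices=[63 88 - -]
Op 3: note_on(82): voice 2 is free -> assigned | voices=[63 88 82 -]
Op 4: note_on(73): voice 3 is free -> assigned | voices=[63 88 82 73]
Op 5: note_on(74): all voices busy, STEAL voice 0 (pitch 63, oldest) -> assign | voices=[74 88 82 73]
Op 6: note_on(84): all voices busy, STEAL voice 1 (pitch 88, oldest) -> assign | voices=[74 84 82 73]
Op 7: note_off(74): free voice 0 | voices=[- 84 82 73]
Op 8: note_on(69): voice 0 is free -> assigned | voices=[69 84 82 73]
Op 9: note_on(75): all voices busy, STEAL voice 2 (pitch 82, oldest) -> assign | voices=[69 84 75 73]
Op 10: note_off(69): free voice 0 | voices=[- 84 75 73]
Op 11: note_on(70): voice 0 is free -> assigned | voices=[70 84 75 73]

Answer: 1 1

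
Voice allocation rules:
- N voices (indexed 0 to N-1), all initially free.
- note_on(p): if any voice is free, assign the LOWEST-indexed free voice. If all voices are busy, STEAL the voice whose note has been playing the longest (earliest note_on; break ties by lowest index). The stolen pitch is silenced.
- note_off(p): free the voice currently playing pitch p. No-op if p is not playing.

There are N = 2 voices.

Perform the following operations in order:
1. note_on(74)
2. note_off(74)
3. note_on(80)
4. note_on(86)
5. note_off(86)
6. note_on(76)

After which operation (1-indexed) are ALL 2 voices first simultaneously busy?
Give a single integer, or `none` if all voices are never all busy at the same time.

Op 1: note_on(74): voice 0 is free -> assigned | voices=[74 -]
Op 2: note_off(74): free voice 0 | voices=[- -]
Op 3: note_on(80): voice 0 is free -> assigned | voices=[80 -]
Op 4: note_on(86): voice 1 is free -> assigned | voices=[80 86]
Op 5: note_off(86): free voice 1 | voices=[80 -]
Op 6: note_on(76): voice 1 is free -> assigned | voices=[80 76]

Answer: 4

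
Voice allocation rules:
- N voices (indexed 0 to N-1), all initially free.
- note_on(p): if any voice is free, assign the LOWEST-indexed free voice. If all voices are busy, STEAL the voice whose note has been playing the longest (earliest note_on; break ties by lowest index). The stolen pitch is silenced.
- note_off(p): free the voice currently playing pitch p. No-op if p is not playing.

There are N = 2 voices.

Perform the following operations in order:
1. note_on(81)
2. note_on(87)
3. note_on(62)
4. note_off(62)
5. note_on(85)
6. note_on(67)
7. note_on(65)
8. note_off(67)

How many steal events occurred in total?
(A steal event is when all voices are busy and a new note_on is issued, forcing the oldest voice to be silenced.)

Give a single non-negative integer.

Answer: 3

Derivation:
Op 1: note_on(81): voice 0 is free -> assigned | voices=[81 -]
Op 2: note_on(87): voice 1 is free -> assigned | voices=[81 87]
Op 3: note_on(62): all voices busy, STEAL voice 0 (pitch 81, oldest) -> assign | voices=[62 87]
Op 4: note_off(62): free voice 0 | voices=[- 87]
Op 5: note_on(85): voice 0 is free -> assigned | voices=[85 87]
Op 6: note_on(67): all voices busy, STEAL voice 1 (pitch 87, oldest) -> assign | voices=[85 67]
Op 7: note_on(65): all voices busy, STEAL voice 0 (pitch 85, oldest) -> assign | voices=[65 67]
Op 8: note_off(67): free voice 1 | voices=[65 -]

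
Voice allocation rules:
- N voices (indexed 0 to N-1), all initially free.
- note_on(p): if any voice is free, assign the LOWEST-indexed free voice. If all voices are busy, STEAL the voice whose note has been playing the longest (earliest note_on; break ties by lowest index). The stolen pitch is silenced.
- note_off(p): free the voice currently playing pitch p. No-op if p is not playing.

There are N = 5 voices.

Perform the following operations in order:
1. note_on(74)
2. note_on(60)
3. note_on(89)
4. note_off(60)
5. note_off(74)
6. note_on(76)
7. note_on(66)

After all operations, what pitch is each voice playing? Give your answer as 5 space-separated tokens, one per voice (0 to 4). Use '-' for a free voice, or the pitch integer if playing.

Answer: 76 66 89 - -

Derivation:
Op 1: note_on(74): voice 0 is free -> assigned | voices=[74 - - - -]
Op 2: note_on(60): voice 1 is free -> assigned | voices=[74 60 - - -]
Op 3: note_on(89): voice 2 is free -> assigned | voices=[74 60 89 - -]
Op 4: note_off(60): free voice 1 | voices=[74 - 89 - -]
Op 5: note_off(74): free voice 0 | voices=[- - 89 - -]
Op 6: note_on(76): voice 0 is free -> assigned | voices=[76 - 89 - -]
Op 7: note_on(66): voice 1 is free -> assigned | voices=[76 66 89 - -]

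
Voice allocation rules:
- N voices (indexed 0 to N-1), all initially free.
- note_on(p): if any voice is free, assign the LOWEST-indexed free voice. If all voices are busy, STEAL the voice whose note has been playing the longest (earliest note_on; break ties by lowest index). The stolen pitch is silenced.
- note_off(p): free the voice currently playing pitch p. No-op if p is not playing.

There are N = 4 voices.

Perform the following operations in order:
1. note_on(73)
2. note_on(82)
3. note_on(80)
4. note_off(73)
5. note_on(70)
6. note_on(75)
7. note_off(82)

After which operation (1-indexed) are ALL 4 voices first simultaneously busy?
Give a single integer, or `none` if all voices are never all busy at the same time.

Answer: 6

Derivation:
Op 1: note_on(73): voice 0 is free -> assigned | voices=[73 - - -]
Op 2: note_on(82): voice 1 is free -> assigned | voices=[73 82 - -]
Op 3: note_on(80): voice 2 is free -> assigned | voices=[73 82 80 -]
Op 4: note_off(73): free voice 0 | voices=[- 82 80 -]
Op 5: note_on(70): voice 0 is free -> assigned | voices=[70 82 80 -]
Op 6: note_on(75): voice 3 is free -> assigned | voices=[70 82 80 75]
Op 7: note_off(82): free voice 1 | voices=[70 - 80 75]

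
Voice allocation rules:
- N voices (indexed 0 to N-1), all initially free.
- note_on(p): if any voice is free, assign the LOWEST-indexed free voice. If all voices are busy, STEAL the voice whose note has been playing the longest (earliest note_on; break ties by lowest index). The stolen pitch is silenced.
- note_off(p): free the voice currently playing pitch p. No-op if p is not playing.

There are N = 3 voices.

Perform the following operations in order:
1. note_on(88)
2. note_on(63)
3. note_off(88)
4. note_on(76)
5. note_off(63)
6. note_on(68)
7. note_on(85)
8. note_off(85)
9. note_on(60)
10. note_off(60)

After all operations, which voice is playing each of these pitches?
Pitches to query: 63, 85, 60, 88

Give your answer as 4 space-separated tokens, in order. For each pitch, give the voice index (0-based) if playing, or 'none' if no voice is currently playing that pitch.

Answer: none none none none

Derivation:
Op 1: note_on(88): voice 0 is free -> assigned | voices=[88 - -]
Op 2: note_on(63): voice 1 is free -> assigned | voices=[88 63 -]
Op 3: note_off(88): free voice 0 | voices=[- 63 -]
Op 4: note_on(76): voice 0 is free -> assigned | voices=[76 63 -]
Op 5: note_off(63): free voice 1 | voices=[76 - -]
Op 6: note_on(68): voice 1 is free -> assigned | voices=[76 68 -]
Op 7: note_on(85): voice 2 is free -> assigned | voices=[76 68 85]
Op 8: note_off(85): free voice 2 | voices=[76 68 -]
Op 9: note_on(60): voice 2 is free -> assigned | voices=[76 68 60]
Op 10: note_off(60): free voice 2 | voices=[76 68 -]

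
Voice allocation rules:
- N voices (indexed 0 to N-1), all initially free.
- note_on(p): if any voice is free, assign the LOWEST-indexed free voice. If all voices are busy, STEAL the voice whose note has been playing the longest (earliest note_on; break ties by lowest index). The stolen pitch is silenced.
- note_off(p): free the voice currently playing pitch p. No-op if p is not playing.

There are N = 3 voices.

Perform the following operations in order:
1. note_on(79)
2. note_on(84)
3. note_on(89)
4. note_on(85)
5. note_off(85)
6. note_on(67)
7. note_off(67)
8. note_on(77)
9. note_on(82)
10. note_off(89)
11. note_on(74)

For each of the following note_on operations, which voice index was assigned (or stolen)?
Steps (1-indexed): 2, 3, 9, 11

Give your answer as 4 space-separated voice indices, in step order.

Op 1: note_on(79): voice 0 is free -> assigned | voices=[79 - -]
Op 2: note_on(84): voice 1 is free -> assigned | voices=[79 84 -]
Op 3: note_on(89): voice 2 is free -> assigned | voices=[79 84 89]
Op 4: note_on(85): all voices busy, STEAL voice 0 (pitch 79, oldest) -> assign | voices=[85 84 89]
Op 5: note_off(85): free voice 0 | voices=[- 84 89]
Op 6: note_on(67): voice 0 is free -> assigned | voices=[67 84 89]
Op 7: note_off(67): free voice 0 | voices=[- 84 89]
Op 8: note_on(77): voice 0 is free -> assigned | voices=[77 84 89]
Op 9: note_on(82): all voices busy, STEAL voice 1 (pitch 84, oldest) -> assign | voices=[77 82 89]
Op 10: note_off(89): free voice 2 | voices=[77 82 -]
Op 11: note_on(74): voice 2 is free -> assigned | voices=[77 82 74]

Answer: 1 2 1 2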